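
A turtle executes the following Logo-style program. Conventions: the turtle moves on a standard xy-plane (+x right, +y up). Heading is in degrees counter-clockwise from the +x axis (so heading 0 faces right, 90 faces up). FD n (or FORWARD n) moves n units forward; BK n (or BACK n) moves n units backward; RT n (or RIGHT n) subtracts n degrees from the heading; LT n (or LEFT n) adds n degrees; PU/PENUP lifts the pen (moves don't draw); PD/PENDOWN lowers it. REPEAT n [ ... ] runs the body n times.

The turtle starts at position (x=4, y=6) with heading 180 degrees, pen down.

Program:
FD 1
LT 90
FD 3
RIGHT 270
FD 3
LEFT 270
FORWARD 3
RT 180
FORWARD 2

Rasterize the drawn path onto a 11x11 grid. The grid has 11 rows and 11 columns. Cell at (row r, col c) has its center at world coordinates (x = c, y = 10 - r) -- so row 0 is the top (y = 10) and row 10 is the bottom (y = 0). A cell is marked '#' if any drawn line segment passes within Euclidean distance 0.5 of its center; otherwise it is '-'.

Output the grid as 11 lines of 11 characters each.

Answer: -----------
-----------
-----------
-----------
---##------
---#-------
---#-------
---####----
------#----
------#----
------#----

Derivation:
Segment 0: (4,6) -> (3,6)
Segment 1: (3,6) -> (3,3)
Segment 2: (3,3) -> (6,3)
Segment 3: (6,3) -> (6,0)
Segment 4: (6,0) -> (6,2)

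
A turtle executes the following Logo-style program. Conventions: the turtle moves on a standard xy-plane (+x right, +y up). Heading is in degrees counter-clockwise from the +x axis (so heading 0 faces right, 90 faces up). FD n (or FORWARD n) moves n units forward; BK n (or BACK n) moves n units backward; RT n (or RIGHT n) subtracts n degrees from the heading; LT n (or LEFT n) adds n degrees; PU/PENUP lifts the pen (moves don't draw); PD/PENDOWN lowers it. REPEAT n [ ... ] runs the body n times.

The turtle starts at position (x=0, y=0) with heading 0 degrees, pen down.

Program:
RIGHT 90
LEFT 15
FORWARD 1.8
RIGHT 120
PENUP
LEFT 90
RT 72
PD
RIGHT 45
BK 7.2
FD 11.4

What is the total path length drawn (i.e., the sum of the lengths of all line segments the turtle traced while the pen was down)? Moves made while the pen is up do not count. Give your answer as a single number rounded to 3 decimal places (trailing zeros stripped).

Executing turtle program step by step:
Start: pos=(0,0), heading=0, pen down
RT 90: heading 0 -> 270
LT 15: heading 270 -> 285
FD 1.8: (0,0) -> (0.466,-1.739) [heading=285, draw]
RT 120: heading 285 -> 165
PU: pen up
LT 90: heading 165 -> 255
RT 72: heading 255 -> 183
PD: pen down
RT 45: heading 183 -> 138
BK 7.2: (0.466,-1.739) -> (5.817,-6.556) [heading=138, draw]
FD 11.4: (5.817,-6.556) -> (-2.655,1.072) [heading=138, draw]
Final: pos=(-2.655,1.072), heading=138, 3 segment(s) drawn

Segment lengths:
  seg 1: (0,0) -> (0.466,-1.739), length = 1.8
  seg 2: (0.466,-1.739) -> (5.817,-6.556), length = 7.2
  seg 3: (5.817,-6.556) -> (-2.655,1.072), length = 11.4
Total = 20.4

Answer: 20.4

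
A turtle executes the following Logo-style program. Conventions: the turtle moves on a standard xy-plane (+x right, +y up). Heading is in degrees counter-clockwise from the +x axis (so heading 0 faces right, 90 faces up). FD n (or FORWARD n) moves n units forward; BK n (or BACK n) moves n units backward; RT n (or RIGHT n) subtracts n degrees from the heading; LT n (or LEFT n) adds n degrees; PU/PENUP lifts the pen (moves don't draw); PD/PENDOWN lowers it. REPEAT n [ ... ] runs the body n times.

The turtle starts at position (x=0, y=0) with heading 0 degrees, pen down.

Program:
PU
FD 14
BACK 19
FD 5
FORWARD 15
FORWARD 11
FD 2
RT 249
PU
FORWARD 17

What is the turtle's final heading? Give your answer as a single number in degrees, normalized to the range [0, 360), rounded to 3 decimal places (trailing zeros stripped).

Answer: 111

Derivation:
Executing turtle program step by step:
Start: pos=(0,0), heading=0, pen down
PU: pen up
FD 14: (0,0) -> (14,0) [heading=0, move]
BK 19: (14,0) -> (-5,0) [heading=0, move]
FD 5: (-5,0) -> (0,0) [heading=0, move]
FD 15: (0,0) -> (15,0) [heading=0, move]
FD 11: (15,0) -> (26,0) [heading=0, move]
FD 2: (26,0) -> (28,0) [heading=0, move]
RT 249: heading 0 -> 111
PU: pen up
FD 17: (28,0) -> (21.908,15.871) [heading=111, move]
Final: pos=(21.908,15.871), heading=111, 0 segment(s) drawn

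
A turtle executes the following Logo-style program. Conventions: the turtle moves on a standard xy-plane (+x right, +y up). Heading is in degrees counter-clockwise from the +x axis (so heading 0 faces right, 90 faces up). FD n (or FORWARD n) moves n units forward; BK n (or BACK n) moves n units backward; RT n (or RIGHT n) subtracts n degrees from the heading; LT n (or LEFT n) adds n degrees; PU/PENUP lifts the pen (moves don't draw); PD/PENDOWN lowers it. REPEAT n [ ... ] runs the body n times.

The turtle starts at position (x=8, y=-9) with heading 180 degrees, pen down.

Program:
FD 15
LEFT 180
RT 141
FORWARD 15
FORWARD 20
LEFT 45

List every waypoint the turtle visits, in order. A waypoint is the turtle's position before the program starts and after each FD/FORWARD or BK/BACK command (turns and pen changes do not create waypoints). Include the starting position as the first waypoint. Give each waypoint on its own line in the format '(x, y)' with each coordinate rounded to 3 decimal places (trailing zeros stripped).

Executing turtle program step by step:
Start: pos=(8,-9), heading=180, pen down
FD 15: (8,-9) -> (-7,-9) [heading=180, draw]
LT 180: heading 180 -> 0
RT 141: heading 0 -> 219
FD 15: (-7,-9) -> (-18.657,-18.44) [heading=219, draw]
FD 20: (-18.657,-18.44) -> (-34.2,-31.026) [heading=219, draw]
LT 45: heading 219 -> 264
Final: pos=(-34.2,-31.026), heading=264, 3 segment(s) drawn
Waypoints (4 total):
(8, -9)
(-7, -9)
(-18.657, -18.44)
(-34.2, -31.026)

Answer: (8, -9)
(-7, -9)
(-18.657, -18.44)
(-34.2, -31.026)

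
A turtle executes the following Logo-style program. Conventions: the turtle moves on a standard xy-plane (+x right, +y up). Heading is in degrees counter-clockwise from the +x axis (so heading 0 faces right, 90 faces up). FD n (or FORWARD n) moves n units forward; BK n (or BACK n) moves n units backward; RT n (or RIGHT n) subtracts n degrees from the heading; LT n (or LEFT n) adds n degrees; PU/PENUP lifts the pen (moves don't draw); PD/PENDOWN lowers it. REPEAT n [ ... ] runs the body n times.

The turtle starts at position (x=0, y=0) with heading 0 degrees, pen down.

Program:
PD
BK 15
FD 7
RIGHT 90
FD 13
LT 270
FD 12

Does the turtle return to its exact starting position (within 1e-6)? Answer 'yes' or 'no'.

Answer: no

Derivation:
Executing turtle program step by step:
Start: pos=(0,0), heading=0, pen down
PD: pen down
BK 15: (0,0) -> (-15,0) [heading=0, draw]
FD 7: (-15,0) -> (-8,0) [heading=0, draw]
RT 90: heading 0 -> 270
FD 13: (-8,0) -> (-8,-13) [heading=270, draw]
LT 270: heading 270 -> 180
FD 12: (-8,-13) -> (-20,-13) [heading=180, draw]
Final: pos=(-20,-13), heading=180, 4 segment(s) drawn

Start position: (0, 0)
Final position: (-20, -13)
Distance = 23.854; >= 1e-6 -> NOT closed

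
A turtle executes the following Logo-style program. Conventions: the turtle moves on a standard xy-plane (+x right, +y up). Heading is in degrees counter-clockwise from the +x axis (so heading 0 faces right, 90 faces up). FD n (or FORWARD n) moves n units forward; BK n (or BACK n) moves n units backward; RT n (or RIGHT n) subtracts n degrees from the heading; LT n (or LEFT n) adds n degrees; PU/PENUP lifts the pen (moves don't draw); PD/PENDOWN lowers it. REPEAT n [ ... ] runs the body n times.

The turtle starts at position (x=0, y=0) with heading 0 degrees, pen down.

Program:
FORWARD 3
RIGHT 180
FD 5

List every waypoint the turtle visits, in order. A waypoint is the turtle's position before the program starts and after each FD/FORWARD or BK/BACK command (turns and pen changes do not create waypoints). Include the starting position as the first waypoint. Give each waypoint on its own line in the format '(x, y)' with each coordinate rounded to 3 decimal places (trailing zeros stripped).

Executing turtle program step by step:
Start: pos=(0,0), heading=0, pen down
FD 3: (0,0) -> (3,0) [heading=0, draw]
RT 180: heading 0 -> 180
FD 5: (3,0) -> (-2,0) [heading=180, draw]
Final: pos=(-2,0), heading=180, 2 segment(s) drawn
Waypoints (3 total):
(0, 0)
(3, 0)
(-2, 0)

Answer: (0, 0)
(3, 0)
(-2, 0)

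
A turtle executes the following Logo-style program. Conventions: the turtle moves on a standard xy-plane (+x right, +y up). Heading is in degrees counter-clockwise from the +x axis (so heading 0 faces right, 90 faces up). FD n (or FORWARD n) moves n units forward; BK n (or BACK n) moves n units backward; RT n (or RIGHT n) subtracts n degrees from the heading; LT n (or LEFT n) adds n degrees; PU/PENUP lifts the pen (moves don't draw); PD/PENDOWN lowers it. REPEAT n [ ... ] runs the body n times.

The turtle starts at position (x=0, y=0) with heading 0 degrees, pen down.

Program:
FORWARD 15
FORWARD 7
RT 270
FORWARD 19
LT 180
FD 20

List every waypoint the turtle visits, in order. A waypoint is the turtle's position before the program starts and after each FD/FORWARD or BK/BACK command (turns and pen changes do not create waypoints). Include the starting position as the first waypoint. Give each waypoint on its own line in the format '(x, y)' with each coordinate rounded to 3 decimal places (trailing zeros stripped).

Answer: (0, 0)
(15, 0)
(22, 0)
(22, 19)
(22, -1)

Derivation:
Executing turtle program step by step:
Start: pos=(0,0), heading=0, pen down
FD 15: (0,0) -> (15,0) [heading=0, draw]
FD 7: (15,0) -> (22,0) [heading=0, draw]
RT 270: heading 0 -> 90
FD 19: (22,0) -> (22,19) [heading=90, draw]
LT 180: heading 90 -> 270
FD 20: (22,19) -> (22,-1) [heading=270, draw]
Final: pos=(22,-1), heading=270, 4 segment(s) drawn
Waypoints (5 total):
(0, 0)
(15, 0)
(22, 0)
(22, 19)
(22, -1)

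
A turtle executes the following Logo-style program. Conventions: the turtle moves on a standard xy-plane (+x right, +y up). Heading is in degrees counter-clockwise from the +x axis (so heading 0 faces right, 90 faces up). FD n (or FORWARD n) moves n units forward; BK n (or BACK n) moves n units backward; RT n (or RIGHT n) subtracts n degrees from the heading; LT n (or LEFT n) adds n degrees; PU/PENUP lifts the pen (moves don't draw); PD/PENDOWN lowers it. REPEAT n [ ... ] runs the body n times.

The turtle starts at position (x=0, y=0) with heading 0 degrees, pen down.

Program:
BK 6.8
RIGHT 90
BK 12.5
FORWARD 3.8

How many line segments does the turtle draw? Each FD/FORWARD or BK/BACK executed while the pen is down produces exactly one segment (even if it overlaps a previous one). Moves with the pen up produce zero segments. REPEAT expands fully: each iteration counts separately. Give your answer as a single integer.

Answer: 3

Derivation:
Executing turtle program step by step:
Start: pos=(0,0), heading=0, pen down
BK 6.8: (0,0) -> (-6.8,0) [heading=0, draw]
RT 90: heading 0 -> 270
BK 12.5: (-6.8,0) -> (-6.8,12.5) [heading=270, draw]
FD 3.8: (-6.8,12.5) -> (-6.8,8.7) [heading=270, draw]
Final: pos=(-6.8,8.7), heading=270, 3 segment(s) drawn
Segments drawn: 3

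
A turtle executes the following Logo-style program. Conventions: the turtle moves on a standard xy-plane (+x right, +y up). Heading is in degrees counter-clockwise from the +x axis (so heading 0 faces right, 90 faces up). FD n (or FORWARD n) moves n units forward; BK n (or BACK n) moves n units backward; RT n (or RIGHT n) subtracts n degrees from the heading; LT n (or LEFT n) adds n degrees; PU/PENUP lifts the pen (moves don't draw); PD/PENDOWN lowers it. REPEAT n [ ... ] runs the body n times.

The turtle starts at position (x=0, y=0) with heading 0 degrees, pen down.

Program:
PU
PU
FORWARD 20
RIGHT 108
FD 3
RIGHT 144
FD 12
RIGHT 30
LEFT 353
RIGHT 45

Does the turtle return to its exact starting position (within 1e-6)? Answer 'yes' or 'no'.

Answer: no

Derivation:
Executing turtle program step by step:
Start: pos=(0,0), heading=0, pen down
PU: pen up
PU: pen up
FD 20: (0,0) -> (20,0) [heading=0, move]
RT 108: heading 0 -> 252
FD 3: (20,0) -> (19.073,-2.853) [heading=252, move]
RT 144: heading 252 -> 108
FD 12: (19.073,-2.853) -> (15.365,8.56) [heading=108, move]
RT 30: heading 108 -> 78
LT 353: heading 78 -> 71
RT 45: heading 71 -> 26
Final: pos=(15.365,8.56), heading=26, 0 segment(s) drawn

Start position: (0, 0)
Final position: (15.365, 8.56)
Distance = 17.588; >= 1e-6 -> NOT closed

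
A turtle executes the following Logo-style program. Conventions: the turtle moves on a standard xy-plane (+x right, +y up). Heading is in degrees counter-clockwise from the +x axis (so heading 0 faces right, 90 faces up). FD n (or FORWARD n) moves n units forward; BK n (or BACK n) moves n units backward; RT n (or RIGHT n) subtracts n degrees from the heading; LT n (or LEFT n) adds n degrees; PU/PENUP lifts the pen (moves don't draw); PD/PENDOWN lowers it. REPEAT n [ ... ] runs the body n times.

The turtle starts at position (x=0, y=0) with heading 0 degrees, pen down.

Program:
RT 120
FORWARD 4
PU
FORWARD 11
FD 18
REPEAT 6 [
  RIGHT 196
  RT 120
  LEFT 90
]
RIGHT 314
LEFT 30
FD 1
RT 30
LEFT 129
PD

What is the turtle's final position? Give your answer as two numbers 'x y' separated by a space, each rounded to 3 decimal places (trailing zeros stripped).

Executing turtle program step by step:
Start: pos=(0,0), heading=0, pen down
RT 120: heading 0 -> 240
FD 4: (0,0) -> (-2,-3.464) [heading=240, draw]
PU: pen up
FD 11: (-2,-3.464) -> (-7.5,-12.99) [heading=240, move]
FD 18: (-7.5,-12.99) -> (-16.5,-28.579) [heading=240, move]
REPEAT 6 [
  -- iteration 1/6 --
  RT 196: heading 240 -> 44
  RT 120: heading 44 -> 284
  LT 90: heading 284 -> 14
  -- iteration 2/6 --
  RT 196: heading 14 -> 178
  RT 120: heading 178 -> 58
  LT 90: heading 58 -> 148
  -- iteration 3/6 --
  RT 196: heading 148 -> 312
  RT 120: heading 312 -> 192
  LT 90: heading 192 -> 282
  -- iteration 4/6 --
  RT 196: heading 282 -> 86
  RT 120: heading 86 -> 326
  LT 90: heading 326 -> 56
  -- iteration 5/6 --
  RT 196: heading 56 -> 220
  RT 120: heading 220 -> 100
  LT 90: heading 100 -> 190
  -- iteration 6/6 --
  RT 196: heading 190 -> 354
  RT 120: heading 354 -> 234
  LT 90: heading 234 -> 324
]
RT 314: heading 324 -> 10
LT 30: heading 10 -> 40
FD 1: (-16.5,-28.579) -> (-15.734,-27.936) [heading=40, move]
RT 30: heading 40 -> 10
LT 129: heading 10 -> 139
PD: pen down
Final: pos=(-15.734,-27.936), heading=139, 1 segment(s) drawn

Answer: -15.734 -27.936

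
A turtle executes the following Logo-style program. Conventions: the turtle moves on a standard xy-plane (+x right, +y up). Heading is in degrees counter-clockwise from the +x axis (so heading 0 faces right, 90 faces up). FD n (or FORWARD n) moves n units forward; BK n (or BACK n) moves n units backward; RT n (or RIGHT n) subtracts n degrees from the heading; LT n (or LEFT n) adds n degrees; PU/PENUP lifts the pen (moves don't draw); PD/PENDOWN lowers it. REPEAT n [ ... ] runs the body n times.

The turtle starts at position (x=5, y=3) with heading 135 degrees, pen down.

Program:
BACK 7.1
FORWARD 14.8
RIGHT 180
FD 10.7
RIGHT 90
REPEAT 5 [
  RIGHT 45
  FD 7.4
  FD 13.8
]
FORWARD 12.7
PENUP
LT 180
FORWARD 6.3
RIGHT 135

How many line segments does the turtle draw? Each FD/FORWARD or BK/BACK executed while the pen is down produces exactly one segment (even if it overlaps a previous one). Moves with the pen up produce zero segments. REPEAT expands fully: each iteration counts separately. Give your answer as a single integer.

Executing turtle program step by step:
Start: pos=(5,3), heading=135, pen down
BK 7.1: (5,3) -> (10.02,-2.02) [heading=135, draw]
FD 14.8: (10.02,-2.02) -> (-0.445,8.445) [heading=135, draw]
RT 180: heading 135 -> 315
FD 10.7: (-0.445,8.445) -> (7.121,0.879) [heading=315, draw]
RT 90: heading 315 -> 225
REPEAT 5 [
  -- iteration 1/5 --
  RT 45: heading 225 -> 180
  FD 7.4: (7.121,0.879) -> (-0.279,0.879) [heading=180, draw]
  FD 13.8: (-0.279,0.879) -> (-14.079,0.879) [heading=180, draw]
  -- iteration 2/5 --
  RT 45: heading 180 -> 135
  FD 7.4: (-14.079,0.879) -> (-19.311,6.111) [heading=135, draw]
  FD 13.8: (-19.311,6.111) -> (-29.069,15.869) [heading=135, draw]
  -- iteration 3/5 --
  RT 45: heading 135 -> 90
  FD 7.4: (-29.069,15.869) -> (-29.069,23.269) [heading=90, draw]
  FD 13.8: (-29.069,23.269) -> (-29.069,37.069) [heading=90, draw]
  -- iteration 4/5 --
  RT 45: heading 90 -> 45
  FD 7.4: (-29.069,37.069) -> (-23.837,42.302) [heading=45, draw]
  FD 13.8: (-23.837,42.302) -> (-14.079,52.06) [heading=45, draw]
  -- iteration 5/5 --
  RT 45: heading 45 -> 0
  FD 7.4: (-14.079,52.06) -> (-6.679,52.06) [heading=0, draw]
  FD 13.8: (-6.679,52.06) -> (7.121,52.06) [heading=0, draw]
]
FD 12.7: (7.121,52.06) -> (19.821,52.06) [heading=0, draw]
PU: pen up
LT 180: heading 0 -> 180
FD 6.3: (19.821,52.06) -> (13.521,52.06) [heading=180, move]
RT 135: heading 180 -> 45
Final: pos=(13.521,52.06), heading=45, 14 segment(s) drawn
Segments drawn: 14

Answer: 14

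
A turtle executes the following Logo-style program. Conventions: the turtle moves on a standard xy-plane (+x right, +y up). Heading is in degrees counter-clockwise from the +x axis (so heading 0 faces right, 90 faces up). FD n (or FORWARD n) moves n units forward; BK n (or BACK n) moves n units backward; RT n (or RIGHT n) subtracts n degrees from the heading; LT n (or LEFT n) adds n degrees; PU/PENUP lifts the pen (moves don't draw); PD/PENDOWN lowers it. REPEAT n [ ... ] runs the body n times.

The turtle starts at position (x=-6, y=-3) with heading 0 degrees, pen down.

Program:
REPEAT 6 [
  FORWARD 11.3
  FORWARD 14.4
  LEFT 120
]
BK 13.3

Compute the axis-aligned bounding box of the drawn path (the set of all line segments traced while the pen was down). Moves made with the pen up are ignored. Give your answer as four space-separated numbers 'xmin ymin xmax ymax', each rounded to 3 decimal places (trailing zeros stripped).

Executing turtle program step by step:
Start: pos=(-6,-3), heading=0, pen down
REPEAT 6 [
  -- iteration 1/6 --
  FD 11.3: (-6,-3) -> (5.3,-3) [heading=0, draw]
  FD 14.4: (5.3,-3) -> (19.7,-3) [heading=0, draw]
  LT 120: heading 0 -> 120
  -- iteration 2/6 --
  FD 11.3: (19.7,-3) -> (14.05,6.786) [heading=120, draw]
  FD 14.4: (14.05,6.786) -> (6.85,19.257) [heading=120, draw]
  LT 120: heading 120 -> 240
  -- iteration 3/6 --
  FD 11.3: (6.85,19.257) -> (1.2,9.471) [heading=240, draw]
  FD 14.4: (1.2,9.471) -> (-6,-3) [heading=240, draw]
  LT 120: heading 240 -> 0
  -- iteration 4/6 --
  FD 11.3: (-6,-3) -> (5.3,-3) [heading=0, draw]
  FD 14.4: (5.3,-3) -> (19.7,-3) [heading=0, draw]
  LT 120: heading 0 -> 120
  -- iteration 5/6 --
  FD 11.3: (19.7,-3) -> (14.05,6.786) [heading=120, draw]
  FD 14.4: (14.05,6.786) -> (6.85,19.257) [heading=120, draw]
  LT 120: heading 120 -> 240
  -- iteration 6/6 --
  FD 11.3: (6.85,19.257) -> (1.2,9.471) [heading=240, draw]
  FD 14.4: (1.2,9.471) -> (-6,-3) [heading=240, draw]
  LT 120: heading 240 -> 0
]
BK 13.3: (-6,-3) -> (-19.3,-3) [heading=0, draw]
Final: pos=(-19.3,-3), heading=0, 13 segment(s) drawn

Segment endpoints: x in {-19.3, -6, -6, -6, 1.2, 1.2, 5.3, 5.3, 6.85, 6.85, 14.05, 19.7, 19.7}, y in {-3, -3, -3, -3, -3, -3, 6.786, 6.786, 9.471, 9.471, 19.257, 19.257}
xmin=-19.3, ymin=-3, xmax=19.7, ymax=19.257

Answer: -19.3 -3 19.7 19.257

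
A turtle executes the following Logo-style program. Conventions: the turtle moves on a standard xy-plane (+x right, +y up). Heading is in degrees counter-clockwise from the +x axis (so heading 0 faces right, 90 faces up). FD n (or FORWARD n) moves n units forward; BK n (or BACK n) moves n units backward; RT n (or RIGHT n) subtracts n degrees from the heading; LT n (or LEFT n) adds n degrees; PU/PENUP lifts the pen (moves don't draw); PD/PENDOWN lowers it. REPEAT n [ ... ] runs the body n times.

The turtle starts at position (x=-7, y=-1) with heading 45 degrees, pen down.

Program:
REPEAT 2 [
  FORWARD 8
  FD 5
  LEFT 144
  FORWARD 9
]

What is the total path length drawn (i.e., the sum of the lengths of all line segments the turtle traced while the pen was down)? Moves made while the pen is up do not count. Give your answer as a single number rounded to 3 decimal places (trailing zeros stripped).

Answer: 44

Derivation:
Executing turtle program step by step:
Start: pos=(-7,-1), heading=45, pen down
REPEAT 2 [
  -- iteration 1/2 --
  FD 8: (-7,-1) -> (-1.343,4.657) [heading=45, draw]
  FD 5: (-1.343,4.657) -> (2.192,8.192) [heading=45, draw]
  LT 144: heading 45 -> 189
  FD 9: (2.192,8.192) -> (-6.697,6.784) [heading=189, draw]
  -- iteration 2/2 --
  FD 8: (-6.697,6.784) -> (-14.598,5.533) [heading=189, draw]
  FD 5: (-14.598,5.533) -> (-19.537,4.751) [heading=189, draw]
  LT 144: heading 189 -> 333
  FD 9: (-19.537,4.751) -> (-11.518,0.665) [heading=333, draw]
]
Final: pos=(-11.518,0.665), heading=333, 6 segment(s) drawn

Segment lengths:
  seg 1: (-7,-1) -> (-1.343,4.657), length = 8
  seg 2: (-1.343,4.657) -> (2.192,8.192), length = 5
  seg 3: (2.192,8.192) -> (-6.697,6.784), length = 9
  seg 4: (-6.697,6.784) -> (-14.598,5.533), length = 8
  seg 5: (-14.598,5.533) -> (-19.537,4.751), length = 5
  seg 6: (-19.537,4.751) -> (-11.518,0.665), length = 9
Total = 44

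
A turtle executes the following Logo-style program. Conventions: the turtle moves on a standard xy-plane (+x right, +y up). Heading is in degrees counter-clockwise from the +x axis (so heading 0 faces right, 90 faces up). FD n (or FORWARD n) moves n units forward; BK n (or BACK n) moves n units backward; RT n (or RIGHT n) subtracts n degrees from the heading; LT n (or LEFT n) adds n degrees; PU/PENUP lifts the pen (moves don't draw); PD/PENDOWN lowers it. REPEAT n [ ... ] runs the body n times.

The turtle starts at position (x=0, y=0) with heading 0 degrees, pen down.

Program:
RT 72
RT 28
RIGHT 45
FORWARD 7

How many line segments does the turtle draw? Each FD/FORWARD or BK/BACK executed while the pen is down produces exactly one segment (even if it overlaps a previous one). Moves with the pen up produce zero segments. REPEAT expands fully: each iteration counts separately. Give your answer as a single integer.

Answer: 1

Derivation:
Executing turtle program step by step:
Start: pos=(0,0), heading=0, pen down
RT 72: heading 0 -> 288
RT 28: heading 288 -> 260
RT 45: heading 260 -> 215
FD 7: (0,0) -> (-5.734,-4.015) [heading=215, draw]
Final: pos=(-5.734,-4.015), heading=215, 1 segment(s) drawn
Segments drawn: 1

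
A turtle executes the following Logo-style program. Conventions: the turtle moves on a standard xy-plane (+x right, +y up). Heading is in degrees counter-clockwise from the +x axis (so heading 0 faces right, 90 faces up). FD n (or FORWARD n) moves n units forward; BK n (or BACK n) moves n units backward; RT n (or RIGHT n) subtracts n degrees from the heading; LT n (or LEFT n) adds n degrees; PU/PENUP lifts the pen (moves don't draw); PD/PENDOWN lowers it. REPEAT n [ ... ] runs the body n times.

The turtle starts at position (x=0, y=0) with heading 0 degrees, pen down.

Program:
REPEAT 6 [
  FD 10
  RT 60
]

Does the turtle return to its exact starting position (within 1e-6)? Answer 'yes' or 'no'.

Answer: yes

Derivation:
Executing turtle program step by step:
Start: pos=(0,0), heading=0, pen down
REPEAT 6 [
  -- iteration 1/6 --
  FD 10: (0,0) -> (10,0) [heading=0, draw]
  RT 60: heading 0 -> 300
  -- iteration 2/6 --
  FD 10: (10,0) -> (15,-8.66) [heading=300, draw]
  RT 60: heading 300 -> 240
  -- iteration 3/6 --
  FD 10: (15,-8.66) -> (10,-17.321) [heading=240, draw]
  RT 60: heading 240 -> 180
  -- iteration 4/6 --
  FD 10: (10,-17.321) -> (0,-17.321) [heading=180, draw]
  RT 60: heading 180 -> 120
  -- iteration 5/6 --
  FD 10: (0,-17.321) -> (-5,-8.66) [heading=120, draw]
  RT 60: heading 120 -> 60
  -- iteration 6/6 --
  FD 10: (-5,-8.66) -> (0,0) [heading=60, draw]
  RT 60: heading 60 -> 0
]
Final: pos=(0,0), heading=0, 6 segment(s) drawn

Start position: (0, 0)
Final position: (0, 0)
Distance = 0; < 1e-6 -> CLOSED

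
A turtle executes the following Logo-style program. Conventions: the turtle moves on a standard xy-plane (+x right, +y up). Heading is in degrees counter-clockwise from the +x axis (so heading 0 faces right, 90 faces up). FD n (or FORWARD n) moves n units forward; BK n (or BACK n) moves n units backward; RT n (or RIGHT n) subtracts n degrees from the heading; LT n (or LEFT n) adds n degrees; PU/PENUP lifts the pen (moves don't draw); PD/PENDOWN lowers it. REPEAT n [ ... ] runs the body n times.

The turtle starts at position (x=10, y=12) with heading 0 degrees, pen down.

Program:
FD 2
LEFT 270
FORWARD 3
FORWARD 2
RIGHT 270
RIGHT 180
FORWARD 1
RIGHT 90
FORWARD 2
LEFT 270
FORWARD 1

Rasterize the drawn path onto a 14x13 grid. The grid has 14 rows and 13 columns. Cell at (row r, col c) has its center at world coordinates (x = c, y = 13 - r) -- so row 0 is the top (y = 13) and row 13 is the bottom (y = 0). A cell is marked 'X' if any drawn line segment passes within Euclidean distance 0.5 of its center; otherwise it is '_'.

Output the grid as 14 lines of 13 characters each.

Segment 0: (10,12) -> (12,12)
Segment 1: (12,12) -> (12,9)
Segment 2: (12,9) -> (12,7)
Segment 3: (12,7) -> (11,7)
Segment 4: (11,7) -> (11,9)
Segment 5: (11,9) -> (12,9)

Answer: _____________
__________XXX
____________X
____________X
___________XX
___________XX
___________XX
_____________
_____________
_____________
_____________
_____________
_____________
_____________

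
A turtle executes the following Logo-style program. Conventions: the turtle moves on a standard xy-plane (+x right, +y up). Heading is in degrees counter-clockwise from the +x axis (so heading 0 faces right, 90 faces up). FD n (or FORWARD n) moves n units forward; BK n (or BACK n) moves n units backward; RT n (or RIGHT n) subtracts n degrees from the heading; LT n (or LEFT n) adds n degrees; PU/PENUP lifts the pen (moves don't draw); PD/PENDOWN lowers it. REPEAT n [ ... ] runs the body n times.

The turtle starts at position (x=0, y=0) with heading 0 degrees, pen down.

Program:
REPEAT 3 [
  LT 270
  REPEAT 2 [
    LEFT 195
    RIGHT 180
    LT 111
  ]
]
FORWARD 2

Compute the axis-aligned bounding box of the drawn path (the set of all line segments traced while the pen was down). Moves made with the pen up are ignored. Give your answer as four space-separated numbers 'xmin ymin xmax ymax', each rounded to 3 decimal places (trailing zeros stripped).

Answer: -1.176 0 0 1.618

Derivation:
Executing turtle program step by step:
Start: pos=(0,0), heading=0, pen down
REPEAT 3 [
  -- iteration 1/3 --
  LT 270: heading 0 -> 270
  REPEAT 2 [
    -- iteration 1/2 --
    LT 195: heading 270 -> 105
    RT 180: heading 105 -> 285
    LT 111: heading 285 -> 36
    -- iteration 2/2 --
    LT 195: heading 36 -> 231
    RT 180: heading 231 -> 51
    LT 111: heading 51 -> 162
  ]
  -- iteration 2/3 --
  LT 270: heading 162 -> 72
  REPEAT 2 [
    -- iteration 1/2 --
    LT 195: heading 72 -> 267
    RT 180: heading 267 -> 87
    LT 111: heading 87 -> 198
    -- iteration 2/2 --
    LT 195: heading 198 -> 33
    RT 180: heading 33 -> 213
    LT 111: heading 213 -> 324
  ]
  -- iteration 3/3 --
  LT 270: heading 324 -> 234
  REPEAT 2 [
    -- iteration 1/2 --
    LT 195: heading 234 -> 69
    RT 180: heading 69 -> 249
    LT 111: heading 249 -> 0
    -- iteration 2/2 --
    LT 195: heading 0 -> 195
    RT 180: heading 195 -> 15
    LT 111: heading 15 -> 126
  ]
]
FD 2: (0,0) -> (-1.176,1.618) [heading=126, draw]
Final: pos=(-1.176,1.618), heading=126, 1 segment(s) drawn

Segment endpoints: x in {-1.176, 0}, y in {0, 1.618}
xmin=-1.176, ymin=0, xmax=0, ymax=1.618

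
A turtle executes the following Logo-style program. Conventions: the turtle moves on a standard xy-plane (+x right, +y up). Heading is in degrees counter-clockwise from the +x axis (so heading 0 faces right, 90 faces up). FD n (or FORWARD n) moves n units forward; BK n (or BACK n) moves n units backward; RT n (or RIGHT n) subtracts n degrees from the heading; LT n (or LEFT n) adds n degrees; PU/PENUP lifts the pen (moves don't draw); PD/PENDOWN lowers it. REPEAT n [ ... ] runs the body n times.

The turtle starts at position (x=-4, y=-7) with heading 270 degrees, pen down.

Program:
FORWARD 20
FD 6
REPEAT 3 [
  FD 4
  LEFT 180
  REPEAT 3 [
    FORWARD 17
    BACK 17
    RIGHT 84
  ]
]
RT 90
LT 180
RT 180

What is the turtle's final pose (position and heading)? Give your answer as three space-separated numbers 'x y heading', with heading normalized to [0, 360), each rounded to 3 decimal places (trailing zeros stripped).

Executing turtle program step by step:
Start: pos=(-4,-7), heading=270, pen down
FD 20: (-4,-7) -> (-4,-27) [heading=270, draw]
FD 6: (-4,-27) -> (-4,-33) [heading=270, draw]
REPEAT 3 [
  -- iteration 1/3 --
  FD 4: (-4,-33) -> (-4,-37) [heading=270, draw]
  LT 180: heading 270 -> 90
  REPEAT 3 [
    -- iteration 1/3 --
    FD 17: (-4,-37) -> (-4,-20) [heading=90, draw]
    BK 17: (-4,-20) -> (-4,-37) [heading=90, draw]
    RT 84: heading 90 -> 6
    -- iteration 2/3 --
    FD 17: (-4,-37) -> (12.907,-35.223) [heading=6, draw]
    BK 17: (12.907,-35.223) -> (-4,-37) [heading=6, draw]
    RT 84: heading 6 -> 282
    -- iteration 3/3 --
    FD 17: (-4,-37) -> (-0.466,-53.629) [heading=282, draw]
    BK 17: (-0.466,-53.629) -> (-4,-37) [heading=282, draw]
    RT 84: heading 282 -> 198
  ]
  -- iteration 2/3 --
  FD 4: (-4,-37) -> (-7.804,-38.236) [heading=198, draw]
  LT 180: heading 198 -> 18
  REPEAT 3 [
    -- iteration 1/3 --
    FD 17: (-7.804,-38.236) -> (8.364,-32.983) [heading=18, draw]
    BK 17: (8.364,-32.983) -> (-7.804,-38.236) [heading=18, draw]
    RT 84: heading 18 -> 294
    -- iteration 2/3 --
    FD 17: (-7.804,-38.236) -> (-0.89,-53.766) [heading=294, draw]
    BK 17: (-0.89,-53.766) -> (-7.804,-38.236) [heading=294, draw]
    RT 84: heading 294 -> 210
    -- iteration 3/3 --
    FD 17: (-7.804,-38.236) -> (-22.527,-46.736) [heading=210, draw]
    BK 17: (-22.527,-46.736) -> (-7.804,-38.236) [heading=210, draw]
    RT 84: heading 210 -> 126
  ]
  -- iteration 3/3 --
  FD 4: (-7.804,-38.236) -> (-10.155,-35) [heading=126, draw]
  LT 180: heading 126 -> 306
  REPEAT 3 [
    -- iteration 1/3 --
    FD 17: (-10.155,-35) -> (-0.163,-48.753) [heading=306, draw]
    BK 17: (-0.163,-48.753) -> (-10.155,-35) [heading=306, draw]
    RT 84: heading 306 -> 222
    -- iteration 2/3 --
    FD 17: (-10.155,-35) -> (-22.789,-46.375) [heading=222, draw]
    BK 17: (-22.789,-46.375) -> (-10.155,-35) [heading=222, draw]
    RT 84: heading 222 -> 138
    -- iteration 3/3 --
    FD 17: (-10.155,-35) -> (-22.789,-23.625) [heading=138, draw]
    BK 17: (-22.789,-23.625) -> (-10.155,-35) [heading=138, draw]
    RT 84: heading 138 -> 54
  ]
]
RT 90: heading 54 -> 324
LT 180: heading 324 -> 144
RT 180: heading 144 -> 324
Final: pos=(-10.155,-35), heading=324, 23 segment(s) drawn

Answer: -10.155 -35 324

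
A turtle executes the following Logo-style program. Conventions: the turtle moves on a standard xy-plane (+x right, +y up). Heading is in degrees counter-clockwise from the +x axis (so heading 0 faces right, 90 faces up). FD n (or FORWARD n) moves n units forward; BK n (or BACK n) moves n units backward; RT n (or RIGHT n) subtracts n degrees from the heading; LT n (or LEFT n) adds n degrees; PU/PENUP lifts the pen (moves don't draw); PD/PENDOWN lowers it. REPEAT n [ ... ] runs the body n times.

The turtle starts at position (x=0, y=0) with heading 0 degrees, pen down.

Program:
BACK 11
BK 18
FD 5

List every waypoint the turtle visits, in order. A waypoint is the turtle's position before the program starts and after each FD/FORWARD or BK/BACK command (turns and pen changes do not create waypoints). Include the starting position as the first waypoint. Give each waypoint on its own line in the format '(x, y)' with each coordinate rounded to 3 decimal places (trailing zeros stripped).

Answer: (0, 0)
(-11, 0)
(-29, 0)
(-24, 0)

Derivation:
Executing turtle program step by step:
Start: pos=(0,0), heading=0, pen down
BK 11: (0,0) -> (-11,0) [heading=0, draw]
BK 18: (-11,0) -> (-29,0) [heading=0, draw]
FD 5: (-29,0) -> (-24,0) [heading=0, draw]
Final: pos=(-24,0), heading=0, 3 segment(s) drawn
Waypoints (4 total):
(0, 0)
(-11, 0)
(-29, 0)
(-24, 0)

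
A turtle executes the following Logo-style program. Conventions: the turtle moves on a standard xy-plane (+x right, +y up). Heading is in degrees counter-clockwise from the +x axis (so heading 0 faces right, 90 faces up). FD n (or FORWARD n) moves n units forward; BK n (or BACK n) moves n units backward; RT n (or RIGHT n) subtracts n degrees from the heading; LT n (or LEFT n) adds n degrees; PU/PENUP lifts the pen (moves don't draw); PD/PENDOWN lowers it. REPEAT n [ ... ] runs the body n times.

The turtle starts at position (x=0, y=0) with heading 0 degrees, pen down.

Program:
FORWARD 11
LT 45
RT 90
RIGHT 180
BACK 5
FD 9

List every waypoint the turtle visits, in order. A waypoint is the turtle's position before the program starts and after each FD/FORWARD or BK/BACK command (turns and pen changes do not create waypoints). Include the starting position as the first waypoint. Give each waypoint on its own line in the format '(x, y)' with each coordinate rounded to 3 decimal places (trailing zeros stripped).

Executing turtle program step by step:
Start: pos=(0,0), heading=0, pen down
FD 11: (0,0) -> (11,0) [heading=0, draw]
LT 45: heading 0 -> 45
RT 90: heading 45 -> 315
RT 180: heading 315 -> 135
BK 5: (11,0) -> (14.536,-3.536) [heading=135, draw]
FD 9: (14.536,-3.536) -> (8.172,2.828) [heading=135, draw]
Final: pos=(8.172,2.828), heading=135, 3 segment(s) drawn
Waypoints (4 total):
(0, 0)
(11, 0)
(14.536, -3.536)
(8.172, 2.828)

Answer: (0, 0)
(11, 0)
(14.536, -3.536)
(8.172, 2.828)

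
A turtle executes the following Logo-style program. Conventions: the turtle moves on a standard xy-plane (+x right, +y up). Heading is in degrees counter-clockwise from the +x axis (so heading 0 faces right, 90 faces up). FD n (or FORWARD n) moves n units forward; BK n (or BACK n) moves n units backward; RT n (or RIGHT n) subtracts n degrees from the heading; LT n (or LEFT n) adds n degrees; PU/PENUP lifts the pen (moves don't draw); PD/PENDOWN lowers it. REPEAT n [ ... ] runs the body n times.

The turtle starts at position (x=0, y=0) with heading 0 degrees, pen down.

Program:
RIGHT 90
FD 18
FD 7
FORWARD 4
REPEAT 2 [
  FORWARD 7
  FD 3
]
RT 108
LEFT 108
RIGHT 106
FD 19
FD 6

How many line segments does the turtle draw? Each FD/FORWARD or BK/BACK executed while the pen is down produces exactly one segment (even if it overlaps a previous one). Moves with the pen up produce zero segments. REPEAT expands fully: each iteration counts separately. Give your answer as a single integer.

Executing turtle program step by step:
Start: pos=(0,0), heading=0, pen down
RT 90: heading 0 -> 270
FD 18: (0,0) -> (0,-18) [heading=270, draw]
FD 7: (0,-18) -> (0,-25) [heading=270, draw]
FD 4: (0,-25) -> (0,-29) [heading=270, draw]
REPEAT 2 [
  -- iteration 1/2 --
  FD 7: (0,-29) -> (0,-36) [heading=270, draw]
  FD 3: (0,-36) -> (0,-39) [heading=270, draw]
  -- iteration 2/2 --
  FD 7: (0,-39) -> (0,-46) [heading=270, draw]
  FD 3: (0,-46) -> (0,-49) [heading=270, draw]
]
RT 108: heading 270 -> 162
LT 108: heading 162 -> 270
RT 106: heading 270 -> 164
FD 19: (0,-49) -> (-18.264,-43.763) [heading=164, draw]
FD 6: (-18.264,-43.763) -> (-24.032,-42.109) [heading=164, draw]
Final: pos=(-24.032,-42.109), heading=164, 9 segment(s) drawn
Segments drawn: 9

Answer: 9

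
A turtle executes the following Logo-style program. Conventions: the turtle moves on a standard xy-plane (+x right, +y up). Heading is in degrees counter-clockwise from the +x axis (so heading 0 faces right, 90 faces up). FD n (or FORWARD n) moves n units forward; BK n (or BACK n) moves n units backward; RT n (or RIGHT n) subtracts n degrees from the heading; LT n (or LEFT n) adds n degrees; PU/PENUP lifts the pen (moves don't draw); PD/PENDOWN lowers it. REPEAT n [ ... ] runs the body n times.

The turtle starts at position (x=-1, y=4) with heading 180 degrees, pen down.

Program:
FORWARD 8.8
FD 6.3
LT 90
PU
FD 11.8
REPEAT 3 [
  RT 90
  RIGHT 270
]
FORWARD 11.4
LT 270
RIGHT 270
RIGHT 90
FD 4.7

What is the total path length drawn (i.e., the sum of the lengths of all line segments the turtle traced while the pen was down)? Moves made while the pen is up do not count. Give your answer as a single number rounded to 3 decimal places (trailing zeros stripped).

Executing turtle program step by step:
Start: pos=(-1,4), heading=180, pen down
FD 8.8: (-1,4) -> (-9.8,4) [heading=180, draw]
FD 6.3: (-9.8,4) -> (-16.1,4) [heading=180, draw]
LT 90: heading 180 -> 270
PU: pen up
FD 11.8: (-16.1,4) -> (-16.1,-7.8) [heading=270, move]
REPEAT 3 [
  -- iteration 1/3 --
  RT 90: heading 270 -> 180
  RT 270: heading 180 -> 270
  -- iteration 2/3 --
  RT 90: heading 270 -> 180
  RT 270: heading 180 -> 270
  -- iteration 3/3 --
  RT 90: heading 270 -> 180
  RT 270: heading 180 -> 270
]
FD 11.4: (-16.1,-7.8) -> (-16.1,-19.2) [heading=270, move]
LT 270: heading 270 -> 180
RT 270: heading 180 -> 270
RT 90: heading 270 -> 180
FD 4.7: (-16.1,-19.2) -> (-20.8,-19.2) [heading=180, move]
Final: pos=(-20.8,-19.2), heading=180, 2 segment(s) drawn

Segment lengths:
  seg 1: (-1,4) -> (-9.8,4), length = 8.8
  seg 2: (-9.8,4) -> (-16.1,4), length = 6.3
Total = 15.1

Answer: 15.1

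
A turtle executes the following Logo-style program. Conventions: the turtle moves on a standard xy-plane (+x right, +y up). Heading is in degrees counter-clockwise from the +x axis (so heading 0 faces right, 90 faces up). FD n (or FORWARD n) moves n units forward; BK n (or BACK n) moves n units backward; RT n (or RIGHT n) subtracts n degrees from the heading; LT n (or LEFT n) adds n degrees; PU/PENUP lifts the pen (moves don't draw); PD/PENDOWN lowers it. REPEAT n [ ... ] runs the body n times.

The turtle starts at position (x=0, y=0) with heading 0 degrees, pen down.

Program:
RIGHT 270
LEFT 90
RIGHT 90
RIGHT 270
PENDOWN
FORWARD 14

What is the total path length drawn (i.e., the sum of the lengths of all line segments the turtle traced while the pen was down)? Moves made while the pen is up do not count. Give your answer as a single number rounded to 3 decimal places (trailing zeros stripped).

Answer: 14

Derivation:
Executing turtle program step by step:
Start: pos=(0,0), heading=0, pen down
RT 270: heading 0 -> 90
LT 90: heading 90 -> 180
RT 90: heading 180 -> 90
RT 270: heading 90 -> 180
PD: pen down
FD 14: (0,0) -> (-14,0) [heading=180, draw]
Final: pos=(-14,0), heading=180, 1 segment(s) drawn

Segment lengths:
  seg 1: (0,0) -> (-14,0), length = 14
Total = 14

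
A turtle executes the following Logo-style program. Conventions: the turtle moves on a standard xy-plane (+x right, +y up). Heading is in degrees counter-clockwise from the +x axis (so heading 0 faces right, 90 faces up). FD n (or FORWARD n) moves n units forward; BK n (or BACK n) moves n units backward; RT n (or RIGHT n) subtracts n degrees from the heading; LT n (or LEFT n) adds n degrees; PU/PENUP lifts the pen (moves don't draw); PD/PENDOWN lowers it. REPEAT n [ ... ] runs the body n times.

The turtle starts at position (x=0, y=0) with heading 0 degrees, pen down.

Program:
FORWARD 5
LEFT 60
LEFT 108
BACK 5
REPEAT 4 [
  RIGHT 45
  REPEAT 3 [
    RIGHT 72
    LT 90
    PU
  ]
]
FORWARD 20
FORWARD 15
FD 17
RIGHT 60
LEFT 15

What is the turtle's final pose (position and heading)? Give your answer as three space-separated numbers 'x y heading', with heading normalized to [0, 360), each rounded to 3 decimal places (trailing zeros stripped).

Answer: -37.614 -22.19 159

Derivation:
Executing turtle program step by step:
Start: pos=(0,0), heading=0, pen down
FD 5: (0,0) -> (5,0) [heading=0, draw]
LT 60: heading 0 -> 60
LT 108: heading 60 -> 168
BK 5: (5,0) -> (9.891,-1.04) [heading=168, draw]
REPEAT 4 [
  -- iteration 1/4 --
  RT 45: heading 168 -> 123
  REPEAT 3 [
    -- iteration 1/3 --
    RT 72: heading 123 -> 51
    LT 90: heading 51 -> 141
    PU: pen up
    -- iteration 2/3 --
    RT 72: heading 141 -> 69
    LT 90: heading 69 -> 159
    PU: pen up
    -- iteration 3/3 --
    RT 72: heading 159 -> 87
    LT 90: heading 87 -> 177
    PU: pen up
  ]
  -- iteration 2/4 --
  RT 45: heading 177 -> 132
  REPEAT 3 [
    -- iteration 1/3 --
    RT 72: heading 132 -> 60
    LT 90: heading 60 -> 150
    PU: pen up
    -- iteration 2/3 --
    RT 72: heading 150 -> 78
    LT 90: heading 78 -> 168
    PU: pen up
    -- iteration 3/3 --
    RT 72: heading 168 -> 96
    LT 90: heading 96 -> 186
    PU: pen up
  ]
  -- iteration 3/4 --
  RT 45: heading 186 -> 141
  REPEAT 3 [
    -- iteration 1/3 --
    RT 72: heading 141 -> 69
    LT 90: heading 69 -> 159
    PU: pen up
    -- iteration 2/3 --
    RT 72: heading 159 -> 87
    LT 90: heading 87 -> 177
    PU: pen up
    -- iteration 3/3 --
    RT 72: heading 177 -> 105
    LT 90: heading 105 -> 195
    PU: pen up
  ]
  -- iteration 4/4 --
  RT 45: heading 195 -> 150
  REPEAT 3 [
    -- iteration 1/3 --
    RT 72: heading 150 -> 78
    LT 90: heading 78 -> 168
    PU: pen up
    -- iteration 2/3 --
    RT 72: heading 168 -> 96
    LT 90: heading 96 -> 186
    PU: pen up
    -- iteration 3/3 --
    RT 72: heading 186 -> 114
    LT 90: heading 114 -> 204
    PU: pen up
  ]
]
FD 20: (9.891,-1.04) -> (-8.38,-9.174) [heading=204, move]
FD 15: (-8.38,-9.174) -> (-22.083,-15.275) [heading=204, move]
FD 17: (-22.083,-15.275) -> (-37.614,-22.19) [heading=204, move]
RT 60: heading 204 -> 144
LT 15: heading 144 -> 159
Final: pos=(-37.614,-22.19), heading=159, 2 segment(s) drawn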